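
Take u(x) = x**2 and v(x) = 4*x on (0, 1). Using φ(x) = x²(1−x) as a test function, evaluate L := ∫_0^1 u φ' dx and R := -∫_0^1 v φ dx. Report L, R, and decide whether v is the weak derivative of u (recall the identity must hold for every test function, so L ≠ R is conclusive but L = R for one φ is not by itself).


LHS = -1/10, RHS = -1/5. No, v is not the weak derivative of u.

u(x) = x**2, classical derivative u'(x) = 2*x.
φ(x) = x²(1−x), so φ'(x) = x*(2 - 3*x).
Note φ(0) = φ(1) = 0, so the boundary term u·φ vanishes.
LHS = ∫_0^1 u(x) φ'(x) dx = ∫_0^1 (-3*x^4 + 2*x^3) dx. Term by term:
  ∫_0^1 -3*x^4 dx = -3/5;  ∫_0^1 2*x^3 dx = 1/2.
Sum: -3/5 + 1/2 = -1/10.
So LHS = -1/10.
∫_0^1 v(x) φ(x) dx = ∫_0^1 (-4*x^4 + 4*x^3) dx. Term by term:
  ∫_0^1 -4*x^4 dx = -4/5;  ∫_0^1 4*x^3 dx = 1.
Sum: -4/5 + 1 = 1/5.
So RHS = -∫_0^1 v(x) φ(x) dx = -1/5.
LHS − RHS = 1/10 ≠ 0, so the identity fails.
(For a valid weak derivative the identity must hold for EVERY test function, in particular this one. The failure shows v is NOT the weak derivative of u.)
Correct weak derivative would be u'(x) = 2*x.


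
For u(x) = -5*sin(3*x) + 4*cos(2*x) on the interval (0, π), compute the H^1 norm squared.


||u||_{H^1(0,π)}^2 = -240 + 165*π

u'(x) = -8*sin(2*x) - 15*cos(3*x).
Expand u² and (u')² and integrate term by term on (0, π), using: for integers n ≥ 1, ∫_0^π sin²(nx) dx = ∫_0^π cos²(nx) dx = π/2; for n ≠ n', ∫_0^π sin(nx)sin(n'x) dx = ∫_0^π cos(nx)cos(n'x) dx = 0; and by product-to-sum, ∫_0^π sin(nx)cos(n'x) dx = ½∫_0^π [sin((n+n')x) + sin((n−n')x)] dx, which is 0 when n+n' is even and 2n/(n²−n'²) when n+n' is odd (it need not vanish on (0, π)).
  u² squared terms: (-5)²·∫sin(3x)² dx = 25·π/2 = 25*π/2;  (4)²·∫cos(2x)² dx = 16·π/2 = 8*π.
  u² cross terms: 2·(-5)·(4)·∫sin(3x)·cos(2x) dx = -40·(6/5) = -48.
  So ∫_0^π u² dx = 25*π/2 + 8*π − 48 = -48 + 41*π/2.
  (u')² squared terms: (-15)²·∫cos(3x)² dx = 225·π/2 = 225*π/2;  (-8)²·∫sin(2x)² dx = 64·π/2 = 32*π.
  (u')² cross terms: 2·(-15)·(-8)·∫cos(3x)·sin(2x) dx = 240·(-4/5) = -192.
  So ∫_0^π (u')² dx = 225*π/2 + 32*π − 192 = -192 + 289*π/2.
||u||_{H^1}^2 = (-48 + 41*π/2) + (-192 + 289*π/2) = -240 + 165*π.


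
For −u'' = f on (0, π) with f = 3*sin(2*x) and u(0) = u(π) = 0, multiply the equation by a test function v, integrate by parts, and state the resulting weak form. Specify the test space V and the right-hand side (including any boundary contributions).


V = H^1_0(0, π) (so v(0) = v(π) = 0); weak form: ∫_0^π u'v' dx = ∫_0^π (3*sin(2*x)) v dx for all v ∈ V.

Multiply both sides by a test function v and integrate from 0 to π:
  ∫_0^π −u''(x) v(x) dx = ∫_0^π f(x) v(x) dx.
Integrate the LHS by parts once:
  ∫_0^π −u'' v dx = −[u'(x) v(x)]_0^π + ∫_0^π u'(x) v'(x) dx.
Thus ∫_0^π u'(x) v'(x) dx = ∫_0^π f(x) v(x) dx + [u'(x) v(x)]_0^π.
Choose V so that boundary terms are either known or forced to vanish.
u is Dirichlet: u(0) = u(π) = 0. Let V = H^1_0(0, π); then v(0) = v(π) = 0, and [u' v]_0^π = 0.
Weak formulation: find u (satisfying any essential BC) such that ∫_0^π u'(x) v'(x) dx = ∫_0^π f v dx for all v ∈ V.
Substituting f(x) = 3*sin(2*x), the right-hand side is ∫_0^π (3*sin(2*x)) v dx.


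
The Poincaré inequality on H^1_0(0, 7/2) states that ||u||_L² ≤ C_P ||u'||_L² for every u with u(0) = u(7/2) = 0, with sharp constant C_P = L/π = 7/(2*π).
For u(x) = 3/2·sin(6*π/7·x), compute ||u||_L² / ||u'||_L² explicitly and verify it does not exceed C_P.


||u||_L² / ||u'||_L² = 7/(6*π) < C_P = 7/(2*π).

u(x) = 3/2·sin(6*π/7·x), so u'(x) = 9*π*cos(6*π*x/7)/7.
Writing u(x) = A·sin(kπx/L) with A = 3/2 and k = 3, use ∫_0^L sin²(kπx/L) dx = L/2 and ∫_0^L cos²(kπx/L) dx = L/2.
u² = 9/4·sin²(6*π/7·x) and (u')² = 81*π^2/49·cos²(6*π/7·x), and each of sin², cos² integrates to L/2 = 7/4 over (0, 7/2).
∫_0^7/2 u² dx = 63/16, so ||u||_L² = 3*sqrt(7)/4.
∫_0^7/2 (u')² dx = 81*π^2/28, so ||u'||_L² = 9*sqrt(7)*π/14.
Ratio ||u||_L² / ||u'||_L² = 7/(6*π).
Sharp Poincaré constant on H^1_0(0, 7/2) is C_P = L/π = 7/(2*π), achieved by sin(2*π/7·x).
This is the k = 3 harmonic; the ratio L/(kπ) is strictly less than C_P = L/π, consistent with the sharp inequality ||u||_L² ≤ C_P ||u'||_L².


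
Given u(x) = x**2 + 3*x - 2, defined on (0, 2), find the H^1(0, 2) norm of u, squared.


||u||_{H^1}^2 = 402/5

The H^1 norm (squared) on an interval (0, L) is
  ||u||_{H^1}^2 = ∫_0^L u(x)^2 dx + ∫_0^L u'(x)^2 dx.
Compute u'(x) = 2*x + 3.
Then u(x)^2 = x**4 + 6*x**3 + 5*x**2 - 12*x + 4 and u'(x)^2 = 4*x**2 + 12*x + 9.
Integrate each monomial from 0 to 2 using ∫_0^2 c·x^n dx = c·2^(n+1)/(n+1):
  ∫_0^2 u(x)^2 dx = ∫_0^2 (x^4 + 6*x^3 + 5*x^2 - 12*x + 4) dx. Term by term:
    ∫_0^2 x^4 dx = 32/5;  ∫_0^2 6*x^3 dx = 24;  ∫_0^2 5*x^2 dx = 40/3;
    ∫_0^2 -12*x dx = -24;  ∫_0^2 4 dx = 8.
  Sum: 32/5 + 24 + 40/3 − 24 + 8 = 416/15.
  ∫_0^2 u'(x)^2 dx = ∫_0^2 (4*x^2 + 12*x + 9) dx. Term by term:
    ∫_0^2 4*x^2 dx = 32/3;  ∫_0^2 12*x dx = 24;  ∫_0^2 9 dx = 18.
  Sum: 32/3 + 24 + 18 = 158/3.
Adding: ||u||_{H^1}^2 = 416/15 + 158/3 = 402/5.


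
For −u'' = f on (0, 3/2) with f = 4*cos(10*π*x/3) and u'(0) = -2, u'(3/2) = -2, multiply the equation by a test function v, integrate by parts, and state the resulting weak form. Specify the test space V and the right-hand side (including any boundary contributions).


V = H^1(0, 3/2) (v unrestricted at boundary; u is determined up to an additive constant); weak form: ∫_0^3/2 u'v' dx = ∫_0^3/2 (4*cos(10*π*x/3)) v dx − 2·v(3/2) + 2·v(0) for all v ∈ V.

Multiply both sides by a test function v and integrate from 0 to 3/2:
  ∫_0^3/2 −u''(x) v(x) dx = ∫_0^3/2 f(x) v(x) dx.
Integrate the LHS by parts once:
  ∫_0^3/2 −u'' v dx = −[u'(x) v(x)]_0^3/2 + ∫_0^3/2 u'(x) v'(x) dx.
Thus ∫_0^3/2 u'(x) v'(x) dx = ∫_0^3/2 f(x) v(x) dx + [u'(x) v(x)]_0^3/2.
Choose V so that boundary terms are either known or forced to vanish.
u has inhomogeneous Neumann u'(0) = -2, u'(3/2) = -2. [u' v]_0^3/2 = (-2)·v(3/2) − (-2)·v(0) = − 2·v(3/2) + 2·v(0). Take V = H^1(0, 3/2); boundary term becomes part of RHS.
Weak formulation: find u (satisfying any essential BC) such that ∫_0^3/2 u'(x) v'(x) dx = ∫_0^3/2 f v dx − 2·v(3/2) + 2·v(0) for all v ∈ V (Neumann data are natural BCs: they enter the RHS as boundary terms).
Substituting f(x) = 4*cos(10*π*x/3), the right-hand side is ∫_0^3/2 (4*cos(10*π*x/3)) v dx − 2·v(3/2) + 2·v(0).
Compatibility check (pure Neumann): taking v ≡ 1 ∈ V gives 0 = ∫_0^3/2 f dx + (-2) − (-2), i.e. ∫_0^3/2 f dx must equal u'(0) − u'(3/2) = 0. Indeed ∫_0^3/2 (4*cos(10*π*x/3)) dx = 0, so the data are compatible. The solution is then unique only up to an additive constant (fix it e.g. by requiring ∫_0^3/2 u dx = 0).


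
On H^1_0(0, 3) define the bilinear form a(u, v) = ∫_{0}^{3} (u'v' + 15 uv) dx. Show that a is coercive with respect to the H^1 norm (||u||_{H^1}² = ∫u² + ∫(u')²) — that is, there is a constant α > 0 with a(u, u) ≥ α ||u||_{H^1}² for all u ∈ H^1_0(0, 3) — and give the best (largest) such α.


α = 1

Coercivity of a(·,·) on H^1_0(0, 3) means a(u, u) ≥ α ||u||_{H^1}² for every u ∈ H^1_0.
The interval has length L = 3, and Poincaré/coercivity depend only on L. Here a(u, u) = ∫(u')² + (15)·∫u².
Here c = 15 ≥ 1, so a(u,u) = ∫(u')² + c∫u² ≥ ∫(u')² + ∫u² = ||u||_{H^1}², i.e. α = 1 works. No larger α is possible: a(u,u) ≥ α||u||_{H^1}² means (1−α)∫(u')² ≥ (α−c)∫u², and for the modes u_n = sin(nπ(x−x₀)/L) (x₀ the left endpoint) one has ∫u_n²/∫(u_n')² = (L/(nπ))² → 0, so a(u_n,u_n)/||u_n||_{H^1}² → 1. Hence the optimal constant is α = 1.
Therefore α = 1.


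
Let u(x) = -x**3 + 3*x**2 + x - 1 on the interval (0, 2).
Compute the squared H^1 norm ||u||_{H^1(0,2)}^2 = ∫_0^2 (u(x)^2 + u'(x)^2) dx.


||u||_{H^1}^2 = 3712/105

The H^1 norm (squared) on an interval (0, L) is
  ||u||_{H^1}^2 = ∫_0^L u(x)^2 dx + ∫_0^L u'(x)^2 dx.
Compute u'(x) = -3*x**2 + 6*x + 1.
Then u(x)^2 = x**6 - 6*x**5 + 7*x**4 + 8*x**3 - 5*x**2 - 2*x + 1 and u'(x)^2 = 9*x**4 - 36*x**3 + 30*x**2 + 12*x + 1.
Integrate each monomial from 0 to 2 using ∫_0^2 c·x^n dx = c·2^(n+1)/(n+1):
  ∫_0^2 u(x)^2 dx = ∫_0^2 (x^6 - 6*x^5 + 7*x^4 + 8*x^3 - 5*x^2 - 2*x + 1) dx. Term by term:
    ∫_0^2 x^6 dx = 128/7;  ∫_0^2 -6*x^5 dx = -64;  ∫_0^2 7*x^4 dx = 224/5;
    ∫_0^2 8*x^3 dx = 32;  ∫_0^2 -5*x^2 dx = -40/3;  ∫_0^2 -2*x dx = -4;
    ∫_0^2 1 dx = 2.
  Sum: 128/7 − 64 + 224/5 + 32 − 40/3 − 4 + 2 = 1654/105.
  ∫_0^2 u'(x)^2 dx = ∫_0^2 (9*x^4 - 36*x^3 + 30*x^2 + 12*x + 1) dx. Term by term:
    ∫_0^2 9*x^4 dx = 288/5;  ∫_0^2 -36*x^3 dx = -144;  ∫_0^2 30*x^2 dx = 80;
    ∫_0^2 12*x dx = 24;  ∫_0^2 1 dx = 2.
  Sum: 288/5 − 144 + 80 + 24 + 2 = 98/5.
Adding: ||u||_{H^1}^2 = 1654/105 + 98/5 = 3712/105.


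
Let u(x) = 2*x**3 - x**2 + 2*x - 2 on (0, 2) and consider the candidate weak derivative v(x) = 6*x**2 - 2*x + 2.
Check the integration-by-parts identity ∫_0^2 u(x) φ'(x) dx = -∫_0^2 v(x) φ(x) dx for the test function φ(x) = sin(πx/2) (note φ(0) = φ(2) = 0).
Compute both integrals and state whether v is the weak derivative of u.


LHS = -48/π + 192/π^3, RHS = -48/π + 192/π^3. Yes, v = u' weakly.

u(x) = 2*x**3 - x**2 + 2*x - 2, classical derivative u'(x) = 6*x**2 - 2*x + 2.
φ(x) = sin(πx/2), so φ'(x) = π*cos(π*x/2)/2.
Note φ(0) = φ(2) = 0, so the boundary term u·φ vanishes.
LHS = ∫_0^2 u(x) φ'(x) dx = ∫_0^2 (π*x^3*cos(π*x/2) - π*x^2*cos(π*x/2)/2 + π*x*cos(π*x/2) - π*cos(π*x/2)) dx. Term by term:
  ∫_0^2 -π*cos(π*x/2) dx = 0;  ∫_0^2 π*x*cos(π*x/2) dx = -8/π;  ∫_0^2 π*x^3*cos(π*x/2) dx = -48/π + 192/π^3;
  ∫_0^2 -π*x^2*cos(π*x/2)/2 dx = 8/π.
Sum: 0 − 8/π + -48/π + 192/π^3 + 8/π = -48/π + 192/π^3.
So LHS = -48/π + 192/π^3.
∫_0^2 v(x) φ(x) dx = ∫_0^2 (6*x^2*sin(π*x/2) - 2*x*sin(π*x/2) + 2*sin(π*x/2)) dx. Term by term:
  ∫_0^2 2*sin(π*x/2) dx = 8/π;  ∫_0^2 -2*x*sin(π*x/2) dx = -8/π;  ∫_0^2 6*x^2*sin(π*x/2) dx = -192/π^3 + 48/π.
Sum: 8/π − 8/π + -192/π^3 + 48/π = -192/π^3 + 48/π.
So RHS = -∫_0^2 v(x) φ(x) dx = -48/π + 192/π^3.
LHS = RHS, so the identity holds for this test φ.
Moreover u is smooth here and v(x) = u'(x) = 6*x**2 - 2*x + 2 pointwise, so the identity holds for every test function. Hence v is the weak derivative of u.


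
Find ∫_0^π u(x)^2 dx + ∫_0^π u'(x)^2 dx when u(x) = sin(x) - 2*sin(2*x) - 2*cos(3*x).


||u||_{H^1(0,π)}^2 = -64 + 31*π

u'(x) = 6*sin(3*x) + cos(x) - 4*cos(2*x).
Expand u² and (u')² and integrate term by term on (0, π), using: for integers n ≥ 1, ∫_0^π sin²(nx) dx = ∫_0^π cos²(nx) dx = π/2; for n ≠ n', ∫_0^π sin(nx)sin(n'x) dx = ∫_0^π cos(nx)cos(n'x) dx = 0; and by product-to-sum, ∫_0^π sin(nx)cos(n'x) dx = ½∫_0^π [sin((n+n')x) + sin((n−n')x)] dx, which is 0 when n+n' is even and 2n/(n²−n'²) when n+n' is odd (it need not vanish on (0, π)).
  u² squared terms: (-2)²·∫cos(3x)² dx = 4·π/2 = 2*π;  (-2)²·∫sin(2x)² dx = 4·π/2 = 2*π;  (1)²·∫sin(x)² dx = 1·π/2 = π/2.
  u² cross terms: 2·(-2)·(-2)·∫cos(3x)·sin(2x) dx = 8·(-4/5) = -32/5;  2·(-2)·(1)·∫cos(3x)·sin(x) dx = -4·(0) = 0;  2·(-2)·(1)·∫sin(2x)·sin(x) dx = -4·(0) = 0.
  So ∫_0^π u² dx = 2*π + 2*π + π/2 − 32/5 + 0 + 0 = -32/5 + 9*π/2.
  (u')² squared terms: (-4)²·∫cos(2x)² dx = 16·π/2 = 8*π;  (6)²·∫sin(3x)² dx = 36·π/2 = 18*π;  (1)²·∫cos(x)² dx = 1·π/2 = π/2.
  (u')² cross terms: 2·(-4)·(6)·∫cos(2x)·sin(3x) dx = -48·(6/5) = -288/5;  2·(-4)·(1)·∫cos(2x)·cos(x) dx = -8·(0) = 0;  2·(6)·(1)·∫sin(3x)·cos(x) dx = 12·(0) = 0.
  So ∫_0^π (u')² dx = 8*π + 18*π + π/2 − 288/5 + 0 + 0 = -288/5 + 53*π/2.
||u||_{H^1}^2 = (-32/5 + 9*π/2) + (-288/5 + 53*π/2) = -64 + 31*π.


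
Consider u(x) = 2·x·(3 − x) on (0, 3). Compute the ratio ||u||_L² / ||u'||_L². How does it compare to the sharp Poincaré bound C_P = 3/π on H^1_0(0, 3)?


||u||_L² / ||u'||_L² = 3*sqrt(10)/10 < C_P = 3/π.

u(x) = 2·x·(3 − x), so u'(x) = 6 - 4*x.
u(x) = 2·x·(3 − x) vanishes at x = 0 and x = 3, so u ∈ H^1_0(0, 3). Differentiate via the product rule and integrate the resulting polynomials term by term.
  ∫_0^3 u² dx = ∫_0^3 (4*x^4 - 24*x^3 + 36*x^2) dx. Term by term:
    ∫_0^3 4*x^4 dx = 972/5;  ∫_0^3 -24*x^3 dx = -486;  ∫_0^3 36*x^2 dx = 324.
  Sum: 972/5 − 486 + 324 = 162/5.
  ∫_0^3 (u')² dx = ∫_0^3 (16*x^2 - 48*x + 36) dx. Term by term:
    ∫_0^3 16*x^2 dx = 144;  ∫_0^3 -48*x dx = -216;  ∫_0^3 36 dx = 108.
  Sum: 144 − 216 + 108 = 36.
∫_0^3 u² dx = 162/5, so ||u||_L² = 9*sqrt(10)/5.
∫_0^3 (u')² dx = 36, so ||u'||_L² = 6.
Ratio ||u||_L² / ||u'||_L² = 3*sqrt(10)/10.
Sharp Poincaré constant on H^1_0(0, 3) is C_P = L/π = 3/π, achieved by sin(π/3·x).
A polynomial bump cannot attain the sharp Poincaré constant (only the first sine eigenfunction does), so the ratio is strictly less than C_P, consistent with ||u||_L² ≤ C_P ||u'||_L².


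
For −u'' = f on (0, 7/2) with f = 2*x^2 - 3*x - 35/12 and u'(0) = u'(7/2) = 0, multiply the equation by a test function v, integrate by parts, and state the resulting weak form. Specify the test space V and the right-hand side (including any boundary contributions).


V = H^1(0, 7/2) (no boundary constraint on v; u is determined up to an additive constant); weak form: ∫_0^7/2 u'v' dx = ∫_0^7/2 (2*x^2 - 3*x - 35/12) v dx for all v ∈ V.

Multiply both sides by a test function v and integrate from 0 to 7/2:
  ∫_0^7/2 −u''(x) v(x) dx = ∫_0^7/2 f(x) v(x) dx.
Integrate the LHS by parts once:
  ∫_0^7/2 −u'' v dx = −[u'(x) v(x)]_0^7/2 + ∫_0^7/2 u'(x) v'(x) dx.
Thus ∫_0^7/2 u'(x) v'(x) dx = ∫_0^7/2 f(x) v(x) dx + [u'(x) v(x)]_0^7/2.
Choose V so that boundary terms are either known or forced to vanish.
u has homogeneous Neumann: u'(0) = u'(7/2) = 0. So [u' v]_0^7/2 = 0·v(7/2) − 0·v(0) = 0 for any v; take V = H^1(0, 7/2).
Weak formulation: find u (satisfying any essential BC) such that ∫_0^7/2 u'(x) v'(x) dx = ∫_0^7/2 f v dx for all v ∈ V (homogeneous Neumann, so boundary terms vanish).
Substituting f(x) = 2*x^2 - 3*x - 35/12, the right-hand side is ∫_0^7/2 (2*x^2 - 3*x - 35/12) v dx.
Compatibility check (pure Neumann): taking v ≡ 1 ∈ V gives 0 = ∫_0^7/2 f dx + (0) − (0), i.e. ∫_0^7/2 f dx must equal u'(0) − u'(7/2) = 0. Indeed ∫_0^7/2 (2*x^2 - 3*x - 35/12) dx = 0, so the data are compatible. The solution is then unique only up to an additive constant (fix it e.g. by requiring ∫_0^7/2 u dx = 0).


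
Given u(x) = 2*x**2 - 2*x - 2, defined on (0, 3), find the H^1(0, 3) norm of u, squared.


||u||_{H^1}^2 = 642/5

The H^1 norm (squared) on an interval (0, L) is
  ||u||_{H^1}^2 = ∫_0^L u(x)^2 dx + ∫_0^L u'(x)^2 dx.
Compute u'(x) = 4*x - 2.
Then u(x)^2 = 4*x**4 - 8*x**3 - 4*x**2 + 8*x + 4 and u'(x)^2 = 16*x**2 - 16*x + 4.
Integrate each monomial from 0 to 3 using ∫_0^3 c·x^n dx = c·3^(n+1)/(n+1):
  ∫_0^3 u(x)^2 dx = ∫_0^3 (4*x^4 - 8*x^3 - 4*x^2 + 8*x + 4) dx. Term by term:
    ∫_0^3 4*x^4 dx = 972/5;  ∫_0^3 -8*x^3 dx = -162;  ∫_0^3 -4*x^2 dx = -36;
    ∫_0^3 8*x dx = 36;  ∫_0^3 4 dx = 12.
  Sum: 972/5 − 162 − 36 + 36 + 12 = 222/5.
  ∫_0^3 u'(x)^2 dx = ∫_0^3 (16*x^2 - 16*x + 4) dx. Term by term:
    ∫_0^3 16*x^2 dx = 144;  ∫_0^3 -16*x dx = -72;  ∫_0^3 4 dx = 12.
  Sum: 144 − 72 + 12 = 84.
Adding: ||u||_{H^1}^2 = 222/5 + 84 = 642/5.


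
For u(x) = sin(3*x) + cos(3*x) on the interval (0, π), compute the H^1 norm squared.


||u||_{H^1(0,π)}^2 = 10*π

u'(x) = -3*sin(3*x) + 3*cos(3*x).
Expand u² and (u')² and integrate term by term on (0, π), using: for integers n ≥ 1, ∫_0^π sin²(nx) dx = ∫_0^π cos²(nx) dx = π/2; for n ≠ n', ∫_0^π sin(nx)sin(n'x) dx = ∫_0^π cos(nx)cos(n'x) dx = 0; and by product-to-sum, ∫_0^π sin(nx)cos(n'x) dx = ½∫_0^π [sin((n+n')x) + sin((n−n')x)] dx, which is 0 when n+n' is even and 2n/(n²−n'²) when n+n' is odd (it need not vanish on (0, π)).
  u² squared terms: (1)²·∫cos(3x)² dx = 1·π/2 = π/2;  (1)²·∫sin(3x)² dx = 1·π/2 = π/2.
  u² cross terms: 2·(1)·(1)·∫cos(3x)·sin(3x) dx = 2·(0) = 0.
  So ∫_0^π u² dx = π/2 + π/2 + 0 = π.
  (u')² squared terms: (-3)²·∫sin(3x)² dx = 9·π/2 = 9*π/2;  (3)²·∫cos(3x)² dx = 9·π/2 = 9*π/2.
  (u')² cross terms: 2·(-3)·(3)·∫sin(3x)·cos(3x) dx = -18·(0) = 0.
  So ∫_0^π (u')² dx = 9*π/2 + 9*π/2 + 0 = 9*π.
||u||_{H^1}^2 = (π) + (9*π) = 10*π.


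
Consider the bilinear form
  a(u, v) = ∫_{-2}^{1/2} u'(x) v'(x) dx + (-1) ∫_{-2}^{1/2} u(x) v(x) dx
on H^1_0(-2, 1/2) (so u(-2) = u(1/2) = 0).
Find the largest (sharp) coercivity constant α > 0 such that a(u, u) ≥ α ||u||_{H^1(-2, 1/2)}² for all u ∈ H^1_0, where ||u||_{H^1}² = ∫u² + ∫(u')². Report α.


α = (-25 + 4*π^2)/(25 + 4*π^2)

Coercivity of a(·,·) on H^1_0(-2, 1/2) means a(u, u) ≥ α ||u||_{H^1}² for every u ∈ H^1_0.
The interval has length L = 5/2, and Poincaré/coercivity depend only on L. Here a(u, u) = ∫(u')² + (-1)·∫u².
Here c = -1 < 0 with |c| < (π/L)² = 4*π^2/25, so coercivity still holds. The condition a(u,u) ≥ α||u||_{H^1}² reads (1−α)∫(u')² ≥ (α−c)∫u². Any admissible α is ≤ 1 (rapidly oscillating u have ∫u²/∫(u')² → 0), and α = 1 would force 0 ≥ (1−c)∫u², impossible since c < 1; so 1−α > 0. By the sharp Poincaré inequality on H^1_0 of an interval of length L, ∫(u')² ≥ (π/L)²∫u² with equality for the first sine mode sin(π(x−x₀)/L) (x₀ the left endpoint), so the inequality holds for all u iff (1−α)(π/L)² ≥ α − c, i.e. α ≤ ((π/L)² + c)/((π/L)² + 1) = (1 + c(L/π)²)/(1 + (L/π)²). (Direct route, valid since c ≤ 0: Poincaré gives c∫u² ≥ c(L/π)²∫(u')², so a(u,u) ≥ (1 + c(L/π)²)∫(u')², while ||u||_{H^1}² ≤ (1 + (L/π)²)∫(u')²; dividing yields the same α.) With (π/L)² = 4*π^2/25 and c = -1, the largest admissible constant is α = ((π/L)² + c)/((π/L)² + 1).
Simplifying, α = (-25 + 4*π^2)/(25 + 4*π^2).


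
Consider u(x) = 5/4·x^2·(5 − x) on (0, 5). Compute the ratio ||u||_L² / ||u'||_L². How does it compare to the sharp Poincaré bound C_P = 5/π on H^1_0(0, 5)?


||u||_L² / ||u'||_L² = 5*sqrt(14)/14 < C_P = 5/π.

u(x) = 5/4·x^2·(5 − x), so u'(x) = 5*x*(10 - 3*x)/4.
u(x) = 5/4·x^2·(5 − x) vanishes at x = 0 and x = 5, so u ∈ H^1_0(0, 5). Differentiate via the product rule and integrate the resulting polynomials term by term.
  ∫_0^5 u² dx = ∫_0^5 (25*x^6/16 - 125*x^5/8 + 625*x^4/16) dx. Term by term:
    ∫_0^5 25*x^6/16 dx = 1953125/112;  ∫_0^5 -125*x^5/8 dx = -1953125/48;  ∫_0^5 625*x^4/16 dx = 390625/16.
  Sum: 1953125/112 − 1953125/48 + 390625/16 = 390625/336.
  ∫_0^5 (u')² dx = ∫_0^5 (225*x^4/16 - 375*x^3/4 + 625*x^2/4) dx. Term by term:
    ∫_0^5 225*x^4/16 dx = 140625/16;  ∫_0^5 -375*x^3/4 dx = -234375/16;  ∫_0^5 625*x^2/4 dx = 78125/12.
  Sum: 140625/16 − 234375/16 + 78125/12 = 15625/24.
∫_0^5 u² dx = 390625/336, so ||u||_L² = 625*sqrt(21)/84.
∫_0^5 (u')² dx = 15625/24, so ||u'||_L² = 125*sqrt(6)/12.
Ratio ||u||_L² / ||u'||_L² = 5*sqrt(14)/14.
Sharp Poincaré constant on H^1_0(0, 5) is C_P = L/π = 5/π, achieved by sin(π/5·x).
A polynomial bump cannot attain the sharp Poincaré constant (only the first sine eigenfunction does), so the ratio is strictly less than C_P, consistent with ||u||_L² ≤ C_P ||u'||_L².


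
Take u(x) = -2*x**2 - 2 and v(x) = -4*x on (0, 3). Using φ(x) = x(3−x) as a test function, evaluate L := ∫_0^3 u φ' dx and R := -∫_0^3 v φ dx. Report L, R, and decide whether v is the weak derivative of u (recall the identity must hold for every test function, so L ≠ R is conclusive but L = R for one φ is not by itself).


LHS = 27, RHS = 27. Yes, v = u' weakly.

u(x) = -2*x**2 - 2, classical derivative u'(x) = -4*x.
φ(x) = x(3−x), so φ'(x) = 3 - 2*x.
Note φ(0) = φ(3) = 0, so the boundary term u·φ vanishes.
LHS = ∫_0^3 u(x) φ'(x) dx = ∫_0^3 (4*x^3 - 6*x^2 + 4*x - 6) dx. Term by term:
  ∫_0^3 4*x^3 dx = 81;  ∫_0^3 -6*x^2 dx = -54;  ∫_0^3 4*x dx = 18;
  ∫_0^3 -6 dx = -18.
Sum: 81 − 54 + 18 − 18 = 27.
So LHS = 27.
∫_0^3 v(x) φ(x) dx = ∫_0^3 (4*x^3 - 12*x^2) dx. Term by term:
  ∫_0^3 4*x^3 dx = 81;  ∫_0^3 -12*x^2 dx = -108.
Sum: 81 − 108 = -27.
So RHS = -∫_0^3 v(x) φ(x) dx = 27.
LHS = RHS, so the identity holds for this test φ.
Moreover u is smooth here and v(x) = u'(x) = -4*x pointwise, so the identity holds for every test function. Hence v is the weak derivative of u.


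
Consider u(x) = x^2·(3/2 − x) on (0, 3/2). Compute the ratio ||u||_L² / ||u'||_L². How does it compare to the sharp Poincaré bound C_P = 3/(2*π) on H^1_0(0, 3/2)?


||u||_L² / ||u'||_L² = 3*sqrt(14)/28 < C_P = 3/(2*π).

u(x) = x^2·(3/2 − x), so u'(x) = 3*x*(1 - x).
u(x) = x^2·(3/2 − x) vanishes at x = 0 and x = 3/2, so u ∈ H^1_0(0, 3/2). Differentiate via the product rule and integrate the resulting polynomials term by term.
  ∫_0^3/2 u² dx = ∫_0^3/2 (x^6 - 3*x^5 + 9*x^4/4) dx. Term by term:
    ∫_0^3/2 x^6 dx = 2187/896;  ∫_0^3/2 -3*x^5 dx = -729/128;  ∫_0^3/2 9*x^4/4 dx = 2187/640.
  Sum: 2187/896 − 729/128 + 2187/640 = 729/4480.
  ∫_0^3/2 (u')² dx = ∫_0^3/2 (9*x^4 - 18*x^3 + 9*x^2) dx. Term by term:
    ∫_0^3/2 9*x^4 dx = 2187/160;  ∫_0^3/2 -18*x^3 dx = -729/32;  ∫_0^3/2 9*x^2 dx = 81/8.
  Sum: 2187/160 − 729/32 + 81/8 = 81/80.
∫_0^3/2 u² dx = 729/4480, so ||u||_L² = 27*sqrt(70)/560.
∫_0^3/2 (u')² dx = 81/80, so ||u'||_L² = 9*sqrt(5)/20.
Ratio ||u||_L² / ||u'||_L² = 3*sqrt(14)/28.
Sharp Poincaré constant on H^1_0(0, 3/2) is C_P = L/π = 3/(2*π), achieved by sin(2*π/3·x).
A polynomial bump cannot attain the sharp Poincaré constant (only the first sine eigenfunction does), so the ratio is strictly less than C_P, consistent with ||u||_L² ≤ C_P ||u'||_L².


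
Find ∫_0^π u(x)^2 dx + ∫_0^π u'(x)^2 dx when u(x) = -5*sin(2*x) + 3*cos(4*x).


||u||_{H^1(0,π)}^2 = 139*π

u'(x) = -12*sin(4*x) - 10*cos(2*x).
Expand u² and (u')² and integrate term by term on (0, π), using: for integers n ≥ 1, ∫_0^π sin²(nx) dx = ∫_0^π cos²(nx) dx = π/2; for n ≠ n', ∫_0^π sin(nx)sin(n'x) dx = ∫_0^π cos(nx)cos(n'x) dx = 0; and by product-to-sum, ∫_0^π sin(nx)cos(n'x) dx = ½∫_0^π [sin((n+n')x) + sin((n−n')x)] dx, which is 0 when n+n' is even and 2n/(n²−n'²) when n+n' is odd (it need not vanish on (0, π)).
  u² squared terms: (-5)²·∫sin(2x)² dx = 25·π/2 = 25*π/2;  (3)²·∫cos(4x)² dx = 9·π/2 = 9*π/2.
  u² cross terms: 2·(-5)·(3)·∫sin(2x)·cos(4x) dx = -30·(0) = 0.
  So ∫_0^π u² dx = 25*π/2 + 9*π/2 + 0 = 17*π.
  (u')² squared terms: (-12)²·∫sin(4x)² dx = 144·π/2 = 72*π;  (-10)²·∫cos(2x)² dx = 100·π/2 = 50*π.
  (u')² cross terms: 2·(-12)·(-10)·∫sin(4x)·cos(2x) dx = 240·(0) = 0.
  So ∫_0^π (u')² dx = 72*π + 50*π + 0 = 122*π.
||u||_{H^1}^2 = (17*π) + (122*π) = 139*π.


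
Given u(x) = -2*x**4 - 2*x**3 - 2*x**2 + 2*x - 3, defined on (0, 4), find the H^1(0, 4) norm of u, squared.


||u||_{H^1}^2 = 141391196/315

The H^1 norm (squared) on an interval (0, L) is
  ||u||_{H^1}^2 = ∫_0^L u(x)^2 dx + ∫_0^L u'(x)^2 dx.
Compute u'(x) = -8*x**3 - 6*x**2 - 4*x + 2.
Then u(x)^2 = 4*x**8 + 8*x**7 + 12*x**6 + 8*x**4 + 4*x**3 + 16*x**2 - 12*x + 9 and u'(x)^2 = 64*x**6 + 96*x**5 + 100*x**4 + 16*x**3 - 8*x**2 - 16*x + 4.
Integrate each monomial from 0 to 4 using ∫_0^4 c·x^n dx = c·4^(n+1)/(n+1):
  ∫_0^4 u(x)^2 dx = ∫_0^4 (4*x^8 + 8*x^7 + 12*x^6 + 8*x^4 + 4*x^3 + 16*x^2 - 12*x + 9) dx. Term by term:
    ∫_0^4 4*x^8 dx = 1048576/9;  ∫_0^4 8*x^7 dx = 65536;  ∫_0^4 12*x^6 dx = 196608/7;
    ∫_0^4 8*x^4 dx = 8192/5;  ∫_0^4 4*x^3 dx = 256;  ∫_0^4 16*x^2 dx = 1024/3;
    ∫_0^4 -12*x dx = -96;  ∫_0^4 9 dx = 36.
  Sum: 1048576/9 + 65536 + 196608/7 + 8192/5 + 256 + 1024/3 − 96 + 36 = 66876716/315.
  ∫_0^4 u'(x)^2 dx = ∫_0^4 (64*x^6 + 96*x^5 + 100*x^4 + 16*x^3 - 8*x^2 - 16*x + 4) dx. Term by term:
    ∫_0^4 64*x^6 dx = 1048576/7;  ∫_0^4 96*x^5 dx = 65536;  ∫_0^4 100*x^4 dx = 20480;
    ∫_0^4 16*x^3 dx = 1024;  ∫_0^4 -8*x^2 dx = -512/3;  ∫_0^4 -16*x dx = -128;
    ∫_0^4 4 dx = 16.
  Sum: 1048576/7 + 65536 + 20480 + 1024 − 512/3 − 128 + 16 = 4967632/21.
Adding: ||u||_{H^1}^2 = 66876716/315 + 4967632/21 = 141391196/315.


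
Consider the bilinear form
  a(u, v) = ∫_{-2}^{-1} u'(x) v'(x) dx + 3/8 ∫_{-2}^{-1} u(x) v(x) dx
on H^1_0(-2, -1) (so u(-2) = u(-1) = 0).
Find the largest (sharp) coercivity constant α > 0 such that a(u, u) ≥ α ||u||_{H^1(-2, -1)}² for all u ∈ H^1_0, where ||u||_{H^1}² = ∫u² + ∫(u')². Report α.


α = (3/8 + π^2)/(1 + π^2)

Coercivity of a(·,·) on H^1_0(-2, -1) means a(u, u) ≥ α ||u||_{H^1}² for every u ∈ H^1_0.
The interval has length L = 1, and Poincaré/coercivity depend only on L. Here a(u, u) = ∫(u')² + (3/8)·∫u².
Here 0 < c = 3/8 < 1. The condition a(u,u) ≥ α||u||_{H^1}² reads (1−α)∫(u')² ≥ (α−c)∫u². Any admissible α is ≤ 1 (rapidly oscillating u have ∫u²/∫(u')² → 0), and α = 1 would force 0 ≥ (1−c)∫u², impossible since c < 1; so 1−α > 0. By the sharp Poincaré inequality on H^1_0 of an interval of length L, ∫(u')² ≥ (π/L)²∫u² with equality for the first sine mode sin(π(x−x₀)/L) (x₀ the left endpoint), so the inequality holds for all u iff (1−α)(π/L)² ≥ α − c, i.e. α ≤ ((π/L)² + c)/((π/L)² + 1) = (1 + c(L/π)²)/(1 + (L/π)²). With (π/L)² = π^2 and c = 3/8, the largest admissible constant is α = ((π/L)² + c)/((π/L)² + 1).
Simplifying, α = (3/8 + π^2)/(1 + π^2).


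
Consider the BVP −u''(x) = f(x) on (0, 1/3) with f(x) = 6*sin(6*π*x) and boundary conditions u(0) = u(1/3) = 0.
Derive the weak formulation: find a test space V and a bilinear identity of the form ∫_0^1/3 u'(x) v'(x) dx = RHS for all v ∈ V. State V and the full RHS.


V = H^1_0(0, 1/3) (so v(0) = v(1/3) = 0); weak form: ∫_0^1/3 u'v' dx = ∫_0^1/3 (6*sin(6*π*x)) v dx for all v ∈ V.

Multiply both sides by a test function v and integrate from 0 to 1/3:
  ∫_0^1/3 −u''(x) v(x) dx = ∫_0^1/3 f(x) v(x) dx.
Integrate the LHS by parts once:
  ∫_0^1/3 −u'' v dx = −[u'(x) v(x)]_0^1/3 + ∫_0^1/3 u'(x) v'(x) dx.
Thus ∫_0^1/3 u'(x) v'(x) dx = ∫_0^1/3 f(x) v(x) dx + [u'(x) v(x)]_0^1/3.
Choose V so that boundary terms are either known or forced to vanish.
u is Dirichlet: u(0) = u(1/3) = 0. Let V = H^1_0(0, 1/3); then v(0) = v(1/3) = 0, and [u' v]_0^1/3 = 0.
Weak formulation: find u (satisfying any essential BC) such that ∫_0^1/3 u'(x) v'(x) dx = ∫_0^1/3 f v dx for all v ∈ V.
Substituting f(x) = 6*sin(6*π*x), the right-hand side is ∫_0^1/3 (6*sin(6*π*x)) v dx.


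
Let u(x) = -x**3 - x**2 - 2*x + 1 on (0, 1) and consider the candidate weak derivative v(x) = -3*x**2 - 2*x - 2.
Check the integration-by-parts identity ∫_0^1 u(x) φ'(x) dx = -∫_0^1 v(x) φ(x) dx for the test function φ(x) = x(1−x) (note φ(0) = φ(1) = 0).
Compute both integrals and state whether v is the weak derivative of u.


LHS = 13/20, RHS = 13/20. Yes, v = u' weakly.

u(x) = -x**3 - x**2 - 2*x + 1, classical derivative u'(x) = -3*x**2 - 2*x - 2.
φ(x) = x(1−x), so φ'(x) = 1 - 2*x.
Note φ(0) = φ(1) = 0, so the boundary term u·φ vanishes.
LHS = ∫_0^1 u(x) φ'(x) dx = ∫_0^1 (2*x^4 + x^3 + 3*x^2 - 4*x + 1) dx. Term by term:
  ∫_0^1 2*x^4 dx = 2/5;  ∫_0^1 x^3 dx = 1/4;  ∫_0^1 3*x^2 dx = 1;
  ∫_0^1 -4*x dx = -2;  ∫_0^1 1 dx = 1.
Sum: 2/5 + 1/4 + 1 − 2 + 1 = 13/20.
So LHS = 13/20.
∫_0^1 v(x) φ(x) dx = ∫_0^1 (3*x^4 - x^3 - 2*x) dx. Term by term:
  ∫_0^1 3*x^4 dx = 3/5;  ∫_0^1 -x^3 dx = -1/4;  ∫_0^1 -2*x dx = -1.
Sum: 3/5 − 1/4 − 1 = -13/20.
So RHS = -∫_0^1 v(x) φ(x) dx = 13/20.
LHS = RHS, so the identity holds for this test φ.
Moreover u is smooth here and v(x) = u'(x) = -3*x**2 - 2*x - 2 pointwise, so the identity holds for every test function. Hence v is the weak derivative of u.


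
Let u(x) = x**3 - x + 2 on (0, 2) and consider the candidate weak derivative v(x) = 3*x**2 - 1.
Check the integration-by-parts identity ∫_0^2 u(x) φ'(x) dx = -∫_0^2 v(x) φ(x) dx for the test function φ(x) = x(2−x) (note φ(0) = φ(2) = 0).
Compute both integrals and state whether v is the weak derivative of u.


LHS = -52/15, RHS = -52/15. Yes, v = u' weakly.

u(x) = x**3 - x + 2, classical derivative u'(x) = 3*x**2 - 1.
φ(x) = x(2−x), so φ'(x) = 2 - 2*x.
Note φ(0) = φ(2) = 0, so the boundary term u·φ vanishes.
LHS = ∫_0^2 u(x) φ'(x) dx = ∫_0^2 (-2*x^4 + 2*x^3 + 2*x^2 - 6*x + 4) dx. Term by term:
  ∫_0^2 -2*x^4 dx = -64/5;  ∫_0^2 2*x^3 dx = 8;  ∫_0^2 2*x^2 dx = 16/3;
  ∫_0^2 -6*x dx = -12;  ∫_0^2 4 dx = 8.
Sum: -64/5 + 8 + 16/3 − 12 + 8 = -52/15.
So LHS = -52/15.
∫_0^2 v(x) φ(x) dx = ∫_0^2 (-3*x^4 + 6*x^3 + x^2 - 2*x) dx. Term by term:
  ∫_0^2 -3*x^4 dx = -96/5;  ∫_0^2 6*x^3 dx = 24;  ∫_0^2 x^2 dx = 8/3;
  ∫_0^2 -2*x dx = -4.
Sum: -96/5 + 24 + 8/3 − 4 = 52/15.
So RHS = -∫_0^2 v(x) φ(x) dx = -52/15.
LHS = RHS, so the identity holds for this test φ.
Moreover u is smooth here and v(x) = u'(x) = 3*x**2 - 1 pointwise, so the identity holds for every test function. Hence v is the weak derivative of u.


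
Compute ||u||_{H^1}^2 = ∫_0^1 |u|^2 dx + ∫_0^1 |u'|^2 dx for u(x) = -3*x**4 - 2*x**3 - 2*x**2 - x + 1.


||u||_{H^1}^2 = 23063/210

The H^1 norm (squared) on an interval (0, L) is
  ||u||_{H^1}^2 = ∫_0^L u(x)^2 dx + ∫_0^L u'(x)^2 dx.
Compute u'(x) = -12*x**3 - 6*x**2 - 4*x - 1.
Then u(x)^2 = 9*x**8 + 12*x**7 + 16*x**6 + 14*x**5 + 2*x**4 - 3*x**2 - 2*x + 1 and u'(x)^2 = 144*x**6 + 144*x**5 + 132*x**4 + 72*x**3 + 28*x**2 + 8*x + 1.
Integrate each monomial from 0 to 1 using ∫_0^1 c·x^n dx = c·1^(n+1)/(n+1):
  ∫_0^1 u(x)^2 dx = ∫_0^1 (9*x^8 + 12*x^7 + 16*x^6 + 14*x^5 + 2*x^4 - 3*x^2 - 2*x + 1) dx. Term by term:
    ∫_0^1 9*x^8 dx = 1;  ∫_0^1 12*x^7 dx = 3/2;  ∫_0^1 16*x^6 dx = 16/7;
    ∫_0^1 14*x^5 dx = 7/3;  ∫_0^1 2*x^4 dx = 2/5;  ∫_0^1 -3*x^2 dx = -1;
    ∫_0^1 -2*x dx = -1;  ∫_0^1 1 dx = 1.
  Sum: 1 + 3/2 + 16/7 + 7/3 + 2/5 − 1 − 1 + 1 = 1369/210.
  ∫_0^1 u'(x)^2 dx = ∫_0^1 (144*x^6 + 144*x^5 + 132*x^4 + 72*x^3 + 28*x^2 + 8*x + 1) dx. Term by term:
    ∫_0^1 144*x^6 dx = 144/7;  ∫_0^1 144*x^5 dx = 24;  ∫_0^1 132*x^4 dx = 132/5;
    ∫_0^1 72*x^3 dx = 18;  ∫_0^1 28*x^2 dx = 28/3;  ∫_0^1 8*x dx = 4;
    ∫_0^1 1 dx = 1.
  Sum: 144/7 + 24 + 132/5 + 18 + 28/3 + 4 + 1 = 10847/105.
Adding: ||u||_{H^1}^2 = 1369/210 + 10847/105 = 23063/210.


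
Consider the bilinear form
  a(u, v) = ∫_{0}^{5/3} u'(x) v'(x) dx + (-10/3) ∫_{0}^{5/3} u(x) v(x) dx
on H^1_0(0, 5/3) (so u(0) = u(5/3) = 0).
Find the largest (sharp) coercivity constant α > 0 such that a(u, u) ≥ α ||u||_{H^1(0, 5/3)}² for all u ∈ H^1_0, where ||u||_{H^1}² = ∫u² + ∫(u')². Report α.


α = (-250 + 27*π^2)/(3*(25 + 9*π^2))

Coercivity of a(·,·) on H^1_0(0, 5/3) means a(u, u) ≥ α ||u||_{H^1}² for every u ∈ H^1_0.
The interval has length L = 5/3, and Poincaré/coercivity depend only on L. Here a(u, u) = ∫(u')² + (-10/3)·∫u².
Here c = -10/3 < 0 with |c| < (π/L)² = 9*π^2/25, so coercivity still holds. The condition a(u,u) ≥ α||u||_{H^1}² reads (1−α)∫(u')² ≥ (α−c)∫u². Any admissible α is ≤ 1 (rapidly oscillating u have ∫u²/∫(u')² → 0), and α = 1 would force 0 ≥ (1−c)∫u², impossible since c < 1; so 1−α > 0. By the sharp Poincaré inequality on H^1_0 of an interval of length L, ∫(u')² ≥ (π/L)²∫u² with equality for the first sine mode sin(π(x−x₀)/L) (x₀ the left endpoint), so the inequality holds for all u iff (1−α)(π/L)² ≥ α − c, i.e. α ≤ ((π/L)² + c)/((π/L)² + 1) = (1 + c(L/π)²)/(1 + (L/π)²). (Direct route, valid since c ≤ 0: Poincaré gives c∫u² ≥ c(L/π)²∫(u')², so a(u,u) ≥ (1 + c(L/π)²)∫(u')², while ||u||_{H^1}² ≤ (1 + (L/π)²)∫(u')²; dividing yields the same α.) With (π/L)² = 9*π^2/25 and c = -10/3, the largest admissible constant is α = ((π/L)² + c)/((π/L)² + 1).
Simplifying, α = (-250 + 27*π^2)/(3*(25 + 9*π^2)).


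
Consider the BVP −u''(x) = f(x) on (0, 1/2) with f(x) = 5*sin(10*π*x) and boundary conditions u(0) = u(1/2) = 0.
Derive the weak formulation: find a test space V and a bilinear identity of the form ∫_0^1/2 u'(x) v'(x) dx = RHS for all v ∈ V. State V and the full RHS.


V = H^1_0(0, 1/2) (so v(0) = v(1/2) = 0); weak form: ∫_0^1/2 u'v' dx = ∫_0^1/2 (5*sin(10*π*x)) v dx for all v ∈ V.

Multiply both sides by a test function v and integrate from 0 to 1/2:
  ∫_0^1/2 −u''(x) v(x) dx = ∫_0^1/2 f(x) v(x) dx.
Integrate the LHS by parts once:
  ∫_0^1/2 −u'' v dx = −[u'(x) v(x)]_0^1/2 + ∫_0^1/2 u'(x) v'(x) dx.
Thus ∫_0^1/2 u'(x) v'(x) dx = ∫_0^1/2 f(x) v(x) dx + [u'(x) v(x)]_0^1/2.
Choose V so that boundary terms are either known or forced to vanish.
u is Dirichlet: u(0) = u(1/2) = 0. Let V = H^1_0(0, 1/2); then v(0) = v(1/2) = 0, and [u' v]_0^1/2 = 0.
Weak formulation: find u (satisfying any essential BC) such that ∫_0^1/2 u'(x) v'(x) dx = ∫_0^1/2 f v dx for all v ∈ V.
Substituting f(x) = 5*sin(10*π*x), the right-hand side is ∫_0^1/2 (5*sin(10*π*x)) v dx.


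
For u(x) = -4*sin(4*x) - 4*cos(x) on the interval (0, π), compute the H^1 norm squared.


||u||_{H^1(0,π)}^2 = 512/15 + 152*π

u'(x) = 4*sin(x) - 16*cos(4*x).
Expand u² and (u')² and integrate term by term on (0, π), using: for integers n ≥ 1, ∫_0^π sin²(nx) dx = ∫_0^π cos²(nx) dx = π/2; for n ≠ n', ∫_0^π sin(nx)sin(n'x) dx = ∫_0^π cos(nx)cos(n'x) dx = 0; and by product-to-sum, ∫_0^π sin(nx)cos(n'x) dx = ½∫_0^π [sin((n+n')x) + sin((n−n')x)] dx, which is 0 when n+n' is even and 2n/(n²−n'²) when n+n' is odd (it need not vanish on (0, π)).
  u² squared terms: (-4)²·∫cos(x)² dx = 16·π/2 = 8*π;  (-4)²·∫sin(4x)² dx = 16·π/2 = 8*π.
  u² cross terms: 2·(-4)·(-4)·∫cos(x)·sin(4x) dx = 32·(8/15) = 256/15.
  So ∫_0^π u² dx = 8*π + 8*π + 256/15 = 256/15 + 16*π.
  (u')² squared terms: (-16)²·∫cos(4x)² dx = 256·π/2 = 128*π;  (4)²·∫sin(x)² dx = 16·π/2 = 8*π.
  (u')² cross terms: 2·(-16)·(4)·∫cos(4x)·sin(x) dx = -128·(-2/15) = 256/15.
  So ∫_0^π (u')² dx = 128*π + 8*π + 256/15 = 256/15 + 136*π.
||u||_{H^1}^2 = (256/15 + 16*π) + (256/15 + 136*π) = 512/15 + 152*π.


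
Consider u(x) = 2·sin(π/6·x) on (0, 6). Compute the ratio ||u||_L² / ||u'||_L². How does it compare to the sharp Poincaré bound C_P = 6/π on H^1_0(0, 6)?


||u||_L² / ||u'||_L² = 6/π = C_P.

u(x) = 2·sin(π/6·x), so u'(x) = π*cos(π*x/6)/3.
Writing u(x) = A·sin(kπx/L) with A = 2 and k = 1, use ∫_0^L sin²(kπx/L) dx = L/2 and ∫_0^L cos²(kπx/L) dx = L/2.
u² = 4·sin²(π/6·x) and (u')² = π^2/9·cos²(π/6·x), and each of sin², cos² integrates to L/2 = 3 over (0, 6).
∫_0^6 u² dx = 12, so ||u||_L² = 2*sqrt(3).
∫_0^6 (u')² dx = π^2/3, so ||u'||_L² = sqrt(3)*π/3.
Ratio ||u||_L² / ||u'||_L² = 6/π.
Sharp Poincaré constant on H^1_0(0, 6) is C_P = L/π = 6/π, achieved by sin(π/6·x).
This is the k = 1 eigenfunction (up to amplitude), so the ratio equals the sharp Poincaré constant exactly.


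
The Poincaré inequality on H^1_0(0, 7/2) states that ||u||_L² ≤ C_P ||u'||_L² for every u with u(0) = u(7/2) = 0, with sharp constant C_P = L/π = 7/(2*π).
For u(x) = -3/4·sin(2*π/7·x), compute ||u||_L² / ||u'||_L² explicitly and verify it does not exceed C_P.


||u||_L² / ||u'||_L² = 7/(2*π) = C_P.

u(x) = -3/4·sin(2*π/7·x), so u'(x) = -3*π*cos(2*π*x/7)/14.
Writing u(x) = A·sin(kπx/L) with A = -3/4 and k = 1, use ∫_0^L sin²(kπx/L) dx = L/2 and ∫_0^L cos²(kπx/L) dx = L/2.
u² = 9/16·sin²(2*π/7·x) and (u')² = 9*π^2/196·cos²(2*π/7·x), and each of sin², cos² integrates to L/2 = 7/4 over (0, 7/2).
∫_0^7/2 u² dx = 63/64, so ||u||_L² = 3*sqrt(7)/8.
∫_0^7/2 (u')² dx = 9*π^2/112, so ||u'||_L² = 3*sqrt(7)*π/28.
Ratio ||u||_L² / ||u'||_L² = 7/(2*π).
Sharp Poincaré constant on H^1_0(0, 7/2) is C_P = L/π = 7/(2*π), achieved by sin(2*π/7·x).
This is the k = 1 eigenfunction (up to amplitude), so the ratio equals the sharp Poincaré constant exactly.


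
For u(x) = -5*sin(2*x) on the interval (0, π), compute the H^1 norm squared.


||u||_{H^1(0,π)}^2 = 125*π/2

u'(x) = -10*cos(2*x).
Expand u² and (u')² and integrate term by term on (0, π), using: for integers n ≥ 1, ∫_0^π sin²(nx) dx = ∫_0^π cos²(nx) dx = π/2; for n ≠ n', ∫_0^π sin(nx)sin(n'x) dx = ∫_0^π cos(nx)cos(n'x) dx = 0; and by product-to-sum, ∫_0^π sin(nx)cos(n'x) dx = ½∫_0^π [sin((n+n')x) + sin((n−n')x)] dx, which is 0 when n+n' is even and 2n/(n²−n'²) when n+n' is odd (it need not vanish on (0, π)).
  u² squared terms: (-5)²·∫sin(2x)² dx = 25·π/2 = 25*π/2.
  So ∫_0^π u² dx = 25*π/2.
  (u')² squared terms: (-10)²·∫cos(2x)² dx = 100·π/2 = 50*π.
  So ∫_0^π (u')² dx = 50*π.
||u||_{H^1}^2 = (25*π/2) + (50*π) = 125*π/2.


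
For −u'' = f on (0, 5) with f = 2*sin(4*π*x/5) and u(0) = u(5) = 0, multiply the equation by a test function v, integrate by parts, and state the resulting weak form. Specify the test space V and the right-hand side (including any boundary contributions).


V = H^1_0(0, 5) (so v(0) = v(5) = 0); weak form: ∫_0^5 u'v' dx = ∫_0^5 (2*sin(4*π*x/5)) v dx for all v ∈ V.

Multiply both sides by a test function v and integrate from 0 to 5:
  ∫_0^5 −u''(x) v(x) dx = ∫_0^5 f(x) v(x) dx.
Integrate the LHS by parts once:
  ∫_0^5 −u'' v dx = −[u'(x) v(x)]_0^5 + ∫_0^5 u'(x) v'(x) dx.
Thus ∫_0^5 u'(x) v'(x) dx = ∫_0^5 f(x) v(x) dx + [u'(x) v(x)]_0^5.
Choose V so that boundary terms are either known or forced to vanish.
u is Dirichlet: u(0) = u(5) = 0. Let V = H^1_0(0, 5); then v(0) = v(5) = 0, and [u' v]_0^5 = 0.
Weak formulation: find u (satisfying any essential BC) such that ∫_0^5 u'(x) v'(x) dx = ∫_0^5 f v dx for all v ∈ V.
Substituting f(x) = 2*sin(4*π*x/5), the right-hand side is ∫_0^5 (2*sin(4*π*x/5)) v dx.


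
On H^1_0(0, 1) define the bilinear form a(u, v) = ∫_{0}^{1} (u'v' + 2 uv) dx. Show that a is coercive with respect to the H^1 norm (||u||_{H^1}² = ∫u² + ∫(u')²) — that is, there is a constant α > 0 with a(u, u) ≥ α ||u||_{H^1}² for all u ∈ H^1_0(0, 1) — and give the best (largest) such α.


α = 1

Coercivity of a(·,·) on H^1_0(0, 1) means a(u, u) ≥ α ||u||_{H^1}² for every u ∈ H^1_0.
The interval has length L = 1, and Poincaré/coercivity depend only on L. Here a(u, u) = ∫(u')² + (2)·∫u².
Here c = 2 ≥ 1, so a(u,u) = ∫(u')² + c∫u² ≥ ∫(u')² + ∫u² = ||u||_{H^1}², i.e. α = 1 works. No larger α is possible: a(u,u) ≥ α||u||_{H^1}² means (1−α)∫(u')² ≥ (α−c)∫u², and for the modes u_n = sin(nπ(x−x₀)/L) (x₀ the left endpoint) one has ∫u_n²/∫(u_n')² = (L/(nπ))² → 0, so a(u_n,u_n)/||u_n||_{H^1}² → 1. Hence the optimal constant is α = 1.
Therefore α = 1.


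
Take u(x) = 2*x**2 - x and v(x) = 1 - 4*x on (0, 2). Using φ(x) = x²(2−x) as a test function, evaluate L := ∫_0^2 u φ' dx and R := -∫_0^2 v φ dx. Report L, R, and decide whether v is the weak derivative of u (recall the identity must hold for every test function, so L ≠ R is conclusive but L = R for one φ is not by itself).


LHS = -76/15, RHS = 76/15. No, v is not the weak derivative of u.

u(x) = 2*x**2 - x, classical derivative u'(x) = 4*x - 1.
φ(x) = x²(2−x), so φ'(x) = x*(4 - 3*x).
Note φ(0) = φ(2) = 0, so the boundary term u·φ vanishes.
LHS = ∫_0^2 u(x) φ'(x) dx = ∫_0^2 (-6*x^4 + 11*x^3 - 4*x^2) dx. Term by term:
  ∫_0^2 -6*x^4 dx = -192/5;  ∫_0^2 11*x^3 dx = 44;  ∫_0^2 -4*x^2 dx = -32/3.
Sum: -192/5 + 44 − 32/3 = -76/15.
So LHS = -76/15.
∫_0^2 v(x) φ(x) dx = ∫_0^2 (4*x^4 - 9*x^3 + 2*x^2) dx. Term by term:
  ∫_0^2 4*x^4 dx = 128/5;  ∫_0^2 -9*x^3 dx = -36;  ∫_0^2 2*x^2 dx = 16/3.
Sum: 128/5 − 36 + 16/3 = -76/15.
So RHS = -∫_0^2 v(x) φ(x) dx = 76/15.
LHS − RHS = -152/15 ≠ 0, so the identity fails.
(For a valid weak derivative the identity must hold for EVERY test function, in particular this one. The failure shows v is NOT the weak derivative of u.)
Correct weak derivative would be u'(x) = 4*x - 1.
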